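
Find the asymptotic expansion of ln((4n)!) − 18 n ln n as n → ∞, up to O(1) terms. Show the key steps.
ln((4n)!) − 18 n ln n = −14 n ln n + 4(ln 4 − 1) n + (1/2) ln(2π·4n) + O(1/n)

Stirling: ln((4n)!) = 4n ln(4n) − 4n + (1/2) ln(2π·4n) + O(1/n).
Expand 4n ln(4n) = 4n (ln n + ln 4) = 4n ln n + 4n ln 4.
Subtract 18n ln n: leading term is (4 − 18) n ln n = −14 n ln n. The next term is 4n ln 4 − 4n = 4(ln 4 − 1) n. Then the (1/2) ln(2π·4n) correction.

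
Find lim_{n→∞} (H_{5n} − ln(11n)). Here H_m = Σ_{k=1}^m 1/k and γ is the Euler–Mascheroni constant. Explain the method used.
lim = ln(5/11) + γ

By Euler-Maclaurin, H_m = ln m + γ + O(1/m). So
  H_{5n} − ln(11n) = ln(5n) + γ − ln(11n) + O(1/n)
                       = ln(5/11) + γ + O(1/n).
Hence the limit is ln(5/11) + γ.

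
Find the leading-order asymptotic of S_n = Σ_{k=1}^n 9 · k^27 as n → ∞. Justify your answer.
S_n ~ 9 · n^28 / 28

By integral comparison (Euler-Maclaurin), Σ_{k=1}^n 9 · k^27 = 9 · ∫_0^n x^27 dx + O(n^27) = 9 · n^28/28 + O(n^27). (Equivalently, Faulhaber's formula gives the same leading term.)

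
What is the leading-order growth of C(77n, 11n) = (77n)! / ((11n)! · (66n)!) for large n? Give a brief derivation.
C(77n, 11n) ~ (823543/46656)^(11n) · sqrt(7/(12π·11n))

Write N = 11n. Apply Stirling to each factorial:
  (7N)! ~ sqrt(2π·7N) · (7N/e)^(7N),
  N! ~ sqrt(2π N) · (N/e)^N,
  (6N)! ~ sqrt(2π·6N) · (6N/e)^(6N).
The exponential factors combine to (7N)^(7N) / (N^N · (6N)^(6N)) = 7^(7N)/6^(6N) = (7^7/6^6)^N = (823543/46656)^N.
The square-root prefactors combine to sqrt(2π·7N) / (sqrt(2π N)·sqrt(2π·6N)) = sqrt(7 / (2π·6·N)) = sqrt(7/(12π·11n)).
Substituting N = 11n: C(77n, 11n) ~ (823543/46656)^(11n) · sqrt(7/(12π·11n)).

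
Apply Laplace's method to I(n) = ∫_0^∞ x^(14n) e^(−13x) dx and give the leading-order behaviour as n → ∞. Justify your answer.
I(n) ~ (sqrt(2π·14n) / 13) · (14n/(13e))^(14n)

Write the integrand as exp(14n ln x − 13x) and set f(x) = 14n ln x − 13x. Then f'(x) = 14n/x − 13 = 0 at x* = 14n/13, and f''(x*) = −14n/x*^2 = −13^2/(14n). Laplace's method (interior maximum) gives
  I(n) ~ e^(f(x*)) · sqrt(2π / |f''(x*)|)
        = exp(14n ln(14n/13) − 14n) · sqrt(2π · 14n / 13^2)
        = (14n/13)^(14n) e^(−14n) · sqrt(2π·14n) / 13
        = (sqrt(2π·14n) / 13) · (14n/(13e))^(14n).
This matches Γ(14n+1)/13^(14n+1) with Stirling applied to Γ.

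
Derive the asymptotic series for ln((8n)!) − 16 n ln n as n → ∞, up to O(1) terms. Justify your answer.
ln((8n)!) − 16 n ln n = −8 n ln n + 8(ln 8 − 1) n + (1/2) ln(2π·8n) + O(1/n)

Stirling: ln((8n)!) = 8n ln(8n) − 8n + (1/2) ln(2π·8n) + O(1/n).
Expand 8n ln(8n) = 8n (ln n + ln 8) = 8n ln n + 8n ln 8.
Subtract 16n ln n: leading term is (8 − 16) n ln n = −8 n ln n. The next term is 8n ln 8 − 8n = 8(ln 8 − 1) n. Then the (1/2) ln(2π·8n) correction.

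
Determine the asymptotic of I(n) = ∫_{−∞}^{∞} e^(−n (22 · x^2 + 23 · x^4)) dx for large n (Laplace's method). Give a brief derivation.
I(n) ~ sqrt(π/(22n))

φ(x) = 22 · x^2 + 23 · x^4 has its unique global minimum at x* = 0 (since φ'(x) = 44x + 92x^3 = 0 only at x = 0 for real x with both coefficients positive, and φ → ∞ as |x| → ∞). At x* = 0, φ(0) = 0 and φ''(0) = 44. Laplace's method then gives
  I(n) ~ sqrt(2π / (n · φ''(0))) · e^(−n φ(0)) = sqrt(2π / (44n)) = sqrt(π/(22n)).
The 23 · x^4 term contributes only at subleading order (an O(1/n) relative correction).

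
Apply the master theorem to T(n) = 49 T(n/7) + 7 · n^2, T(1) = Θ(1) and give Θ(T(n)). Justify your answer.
T(n) = Θ(n^2 log n)

log_7 49 = 2, and f(n) = 7 · n^2 = Θ(n^(log_7 49)). This is Case 2 of the master theorem: T(n) = Θ(f(n) · log n) = Θ(n^2 log n).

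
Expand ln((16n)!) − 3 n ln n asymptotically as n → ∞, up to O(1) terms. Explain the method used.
ln((16n)!) − 3 n ln n = 13 n ln n + 16(ln 16 − 1) n + (1/2) ln(2π·16n) + O(1/n)

Stirling: ln((16n)!) = 16n ln(16n) − 16n + (1/2) ln(2π·16n) + O(1/n).
Expand 16n ln(16n) = 16n (ln n + ln 16) = 16n ln n + 16n ln 16.
Subtract 3n ln n: leading term is (16 − 3) n ln n = 13 n ln n. The next term is 16n ln 16 − 16n = 16(ln 16 − 1) n. Then the (1/2) ln(2π·16n) correction.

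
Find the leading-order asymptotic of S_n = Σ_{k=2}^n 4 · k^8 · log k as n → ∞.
S_n ~ 4 · n^9 log n / 9 − 4 · n^9 / 81

By integral comparison, S_n = ∫_1^n 4 · x^8 · log x dx + O(n^8 · log n). For the integral, ∫ x^8 log x dx = n^9 log n / 9 − n^9/81 (integration by parts). Hence S_n ~ 4 · n^9 log n / 9 − 4 · n^9 / 81.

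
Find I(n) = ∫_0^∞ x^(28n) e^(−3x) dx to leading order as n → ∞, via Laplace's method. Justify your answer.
I(n) ~ (sqrt(2π·28n) / 3) · (28n/(3e))^(28n)

Write the integrand as exp(28n ln x − 3x) and set f(x) = 28n ln x − 3x. Then f'(x) = 28n/x − 3 = 0 at x* = 28n/3, and f''(x*) = −28n/x*^2 = −3^2/(28n). Laplace's method (interior maximum) gives
  I(n) ~ e^(f(x*)) · sqrt(2π / |f''(x*)|)
        = exp(28n ln(28n/3) − 28n) · sqrt(2π · 28n / 3^2)
        = (28n/3)^(28n) e^(−28n) · sqrt(2π·28n) / 3
        = (sqrt(2π·28n) / 3) · (28n/(3e))^(28n).
This matches Γ(28n+1)/3^(28n+1) with Stirling applied to Γ.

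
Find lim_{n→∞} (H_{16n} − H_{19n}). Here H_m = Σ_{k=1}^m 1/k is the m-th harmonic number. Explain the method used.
lim = ln(16/19)

Euler-Maclaurin gives H_m = ln m + γ + 1/(2m) + O(1/m^2). The γ and O(1/m) terms cancel in the difference:
  H_{16n} − H_{19n} = ln(16n) − ln(19n) + O(1/n) = ln(16/19) + O(1/n).
Hence the limit is ln(16/19).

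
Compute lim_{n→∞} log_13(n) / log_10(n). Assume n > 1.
lim = ln(10) / ln(13) = log_13(10)

Change of base: log_13(n) = ln n / ln 13 and log_10(n) = ln n / ln 10. The ratio is (ln n / ln 13) · (ln 10 / ln n) = ln 10 / ln 13, a constant independent of n. So the limit is ln 10 / ln 13 = log_13(10).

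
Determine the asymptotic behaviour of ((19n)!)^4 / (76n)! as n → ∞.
((19n)!)^4/(76n)! ~ ((2π·19n)^(3/2) / 2) · 4^(−4·19n)  →  0

Write N = 19n. Stirling: N! ~ sqrt(2π N)(N/e)^N and (4N)! ~ sqrt(2π·4N)·(4N/e)^(4N).
  (N!)^4/(4N)! ~ (2π N)^(4/2) (N/e)^(4N) / [sqrt(2π·4N) (4N/e)^(4N)]
     = (2π N)^(4/2) / sqrt(2π·4N) · (N/(4N))^(4N)
     = (2π N)^((4−1)/2) / 2 · 4^(−4N).
Since 4^4 > 1, the factor 4^(−4N) decays exponentially, so the ratio → 0. Substituting N = 19n gives the stated form.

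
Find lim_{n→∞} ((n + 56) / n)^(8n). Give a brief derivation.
lim = e^448

Rewrite as (1 + 56/n)^(8n). By the standard limit (1 + x/n)^n → e^x, we have (1 + 56/n)^n → e^56, and raising to the 8th power gives e^448.
More precisely, ln[(1 + 56/n)^(8n)] = 8n · ln(1 + 56/n) = 8n · (56/n + O(1/n^2)) = 448 + O(1/n) → 448.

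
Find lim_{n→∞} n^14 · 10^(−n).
lim = 0

Exponentials with base > 1 dominate every fixed polynomial: for any fixed c, n^c / 10^n → 0 as n → ∞ (e.g. by the ratio test, or by writing 10^n = e^(n ln 10) and noting e^(n ln 10) / n^c → ∞). Hence n^14 · 10^(−n) = n^14 / 10^n → 0.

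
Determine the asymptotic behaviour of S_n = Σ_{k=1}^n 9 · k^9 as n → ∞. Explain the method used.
S_n ~ 9 · n^10 / 10

By integral comparison (Euler-Maclaurin), Σ_{k=1}^n 9 · k^9 = 9 · ∫_0^n x^9 dx + O(n^9) = 9 · n^10/10 + O(n^9). (Equivalently, Faulhaber's formula gives the same leading term.)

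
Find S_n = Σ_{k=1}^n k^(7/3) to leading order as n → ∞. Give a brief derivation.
S_n ~ (3/10) · n^(10/3)

Integral comparison: Σ_{k=1}^n k^(7/3) = ∫_0^n x^(7/3) dx + O(n^(7/3)). The integral is n^(1 + 7/3) / (1 + 7/3) = n^((7+3)/3) / ((7+3)/3) = (3/10) · n^(10/3).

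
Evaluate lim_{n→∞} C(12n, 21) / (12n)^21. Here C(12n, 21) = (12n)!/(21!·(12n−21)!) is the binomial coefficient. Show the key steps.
lim = 1/21! = 1/51090942171709440000

With N = 12n → ∞: C(N, 21) / N^21 = [N(N−1)…(N−20)] / (21! · N^21) = (1/21!) · 1 · (1 − 1/(12n)) · … · (1 − 20/(12n)). Each factor → 1 as N → ∞, so the limit is 1/21! = 1/51090942171709440000.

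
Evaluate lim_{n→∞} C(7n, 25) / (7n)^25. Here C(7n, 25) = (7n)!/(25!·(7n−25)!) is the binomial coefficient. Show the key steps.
lim = 1/25! = 1/15511210043330985984000000

With N = 7n → ∞: C(N, 25) / N^25 = [N(N−1)…(N−24)] / (25! · N^25) = (1/25!) · 1 · (1 − 1/(7n)) · … · (1 − 24/(7n)). Each factor → 1 as N → ∞, so the limit is 1/25! = 1/15511210043330985984000000.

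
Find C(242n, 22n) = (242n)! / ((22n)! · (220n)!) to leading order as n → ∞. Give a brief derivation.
C(242n, 22n) ~ (285311670611/10000000000)^(22n) · sqrt(11/(20π·22n))

Write N = 22n. Apply Stirling to each factorial:
  (11N)! ~ sqrt(2π·11N) · (11N/e)^(11N),
  N! ~ sqrt(2π N) · (N/e)^N,
  (10N)! ~ sqrt(2π·10N) · (10N/e)^(10N).
The exponential factors combine to (11N)^(11N) / (N^N · (10N)^(10N)) = 11^(11N)/10^(10N) = (11^11/10^10)^N = (285311670611/10000000000)^N.
The square-root prefactors combine to sqrt(2π·11N) / (sqrt(2π N)·sqrt(2π·10N)) = sqrt(11 / (2π·10·N)) = sqrt(11/(20π·22n)).
Substituting N = 22n: C(242n, 22n) ~ (285311670611/10000000000)^(22n) · sqrt(11/(20π·22n)).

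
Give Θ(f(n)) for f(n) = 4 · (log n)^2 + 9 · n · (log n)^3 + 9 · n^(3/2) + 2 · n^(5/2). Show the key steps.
f(n) ∈ Θ(n^(5/2))

Compare the terms by growth order. For large n, n^a · (log n)^b dominates n^a' · (log n)^b' iff a > a', or (a = a' and b > b'). Ranking the 4 terms shows the dominant one is 2 · n^(5/2). Hence f(n) ∈ Θ(n^(5/2)).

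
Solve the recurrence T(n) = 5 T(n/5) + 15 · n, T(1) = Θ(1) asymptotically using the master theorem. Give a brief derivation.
T(n) = Θ(n log n)

log_5 5 = 1, and f(n) = 15 · n = Θ(n^(log_5 5)). This is Case 2 of the master theorem: T(n) = Θ(f(n) · log n) = Θ(n log n).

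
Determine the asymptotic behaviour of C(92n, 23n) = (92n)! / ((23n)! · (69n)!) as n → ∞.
C(92n, 23n) ~ (256/27)^(23n) · sqrt(2/(3π·23n))

Write N = 23n. Apply Stirling to each factorial:
  (4N)! ~ sqrt(2π·4N) · (4N/e)^(4N),
  N! ~ sqrt(2π N) · (N/e)^N,
  (3N)! ~ sqrt(2π·3N) · (3N/e)^(3N).
The exponential factors combine to (4N)^(4N) / (N^N · (3N)^(3N)) = 4^(4N)/3^(3N) = (4^4/3^3)^N = (256/27)^N.
The square-root prefactors combine to sqrt(2π·4N) / (sqrt(2π N)·sqrt(2π·3N)) = sqrt(4 / (2π·3·N)) = sqrt(2/(3π·23n)).
Substituting N = 23n: C(92n, 23n) ~ (256/27)^(23n) · sqrt(2/(3π·23n)).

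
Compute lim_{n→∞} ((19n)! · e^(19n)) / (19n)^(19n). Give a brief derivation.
lim = ∞

Stirling: (19n)! ~ sqrt(2π·19n) · (19n/e)^(19n). Hence
  (19n)! · e^(19n) / (19n)^(19n) ~ sqrt(2π·19n) = sqrt(2π·19) · sqrt(n) → ∞.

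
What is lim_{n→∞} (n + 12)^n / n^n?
lim = e^12

Rewrite as (1 + 12/n)^(n). By the standard limit (1 + x/n)^n → e^x, we have (1 + 12/n)^n → e^12, and raising to the 1st power gives e^12.
More precisely, ln[(1 + 12/n)^(n)] = n · ln(1 + 12/n) = n · (12/n + O(1/n^2)) = 12 + O(1/n) → 12.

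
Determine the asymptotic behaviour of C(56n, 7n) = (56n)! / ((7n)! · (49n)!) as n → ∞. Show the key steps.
C(56n, 7n) ~ (16777216/823543)^(7n) · sqrt(4/(7π·7n))

Write N = 7n. Apply Stirling to each factorial:
  (8N)! ~ sqrt(2π·8N) · (8N/e)^(8N),
  N! ~ sqrt(2π N) · (N/e)^N,
  (7N)! ~ sqrt(2π·7N) · (7N/e)^(7N).
The exponential factors combine to (8N)^(8N) / (N^N · (7N)^(7N)) = 8^(8N)/7^(7N) = (8^8/7^7)^N = (16777216/823543)^N.
The square-root prefactors combine to sqrt(2π·8N) / (sqrt(2π N)·sqrt(2π·7N)) = sqrt(8 / (2π·7·N)) = sqrt(4/(7π·7n)).
Substituting N = 7n: C(56n, 7n) ~ (16777216/823543)^(7n) · sqrt(4/(7π·7n)).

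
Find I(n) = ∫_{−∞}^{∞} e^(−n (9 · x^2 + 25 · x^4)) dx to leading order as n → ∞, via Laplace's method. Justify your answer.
I(n) ~ sqrt(π/(9n))

φ(x) = 9 · x^2 + 25 · x^4 has its unique global minimum at x* = 0 (since φ'(x) = 18x + 100x^3 = 0 only at x = 0 for real x with both coefficients positive, and φ → ∞ as |x| → ∞). At x* = 0, φ(0) = 0 and φ''(0) = 18. Laplace's method then gives
  I(n) ~ sqrt(2π / (n · φ''(0))) · e^(−n φ(0)) = sqrt(2π / (18n)) = sqrt(π/(9n)).
The 25 · x^4 term contributes only at subleading order (an O(1/n) relative correction).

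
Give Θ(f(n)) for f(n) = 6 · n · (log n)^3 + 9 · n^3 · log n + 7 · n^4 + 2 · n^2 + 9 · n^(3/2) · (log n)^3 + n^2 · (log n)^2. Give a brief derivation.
f(n) ∈ Θ(n^4)

Compare the terms by growth order. For large n, n^a · (log n)^b dominates n^a' · (log n)^b' iff a > a', or (a = a' and b > b'). Ranking the 6 terms shows the dominant one is 7 · n^4. Hence f(n) ∈ Θ(n^4).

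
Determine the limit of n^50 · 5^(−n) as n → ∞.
lim = 0

Exponentials with base > 1 dominate every fixed polynomial: for any fixed c, n^c / 5^n → 0 as n → ∞ (e.g. by the ratio test, or by writing 5^n = e^(n ln 5) and noting e^(n ln 5) / n^c → ∞). Hence n^50 · 5^(−n) = n^50 / 5^n → 0.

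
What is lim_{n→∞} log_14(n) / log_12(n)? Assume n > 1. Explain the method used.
lim = ln(12) / ln(14) = log_14(12)

Change of base: log_14(n) = ln n / ln 14 and log_12(n) = ln n / ln 12. The ratio is (ln n / ln 14) · (ln 12 / ln n) = ln 12 / ln 14, a constant independent of n. So the limit is ln 12 / ln 14 = log_14(12).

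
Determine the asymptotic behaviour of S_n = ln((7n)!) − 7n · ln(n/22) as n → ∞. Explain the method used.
S_n ~ 7n · (ln 154 − 1) + O(ln n)

Stirling: ln((7n)!) = 7n ln(7n) − 7n + O(ln n).
  S_n = 7n ln(7n) − 7n − 7n ln(n/22) + O(ln n)
      = 7n ln(7n) − 7n ln n + 7n ln 22 − 7n + O(ln n)
      = 7n ln 7 + 7n ln 22 − 7n + O(ln n)
      = 7n (ln 154 − 1) + O(ln n).
Numerically ln(154) − 1 ≈ 4.0370.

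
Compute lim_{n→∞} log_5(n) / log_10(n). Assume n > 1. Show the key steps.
lim = ln(10) / ln(5) = log_5(10)

Change of base: log_5(n) = ln n / ln 5 and log_10(n) = ln n / ln 10. The ratio is (ln n / ln 5) · (ln 10 / ln n) = ln 10 / ln 5, a constant independent of n. So the limit is ln 10 / ln 5 = log_5(10).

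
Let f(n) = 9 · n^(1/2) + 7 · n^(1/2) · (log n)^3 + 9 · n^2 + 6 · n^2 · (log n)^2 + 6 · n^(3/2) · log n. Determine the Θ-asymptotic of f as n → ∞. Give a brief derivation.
f(n) ∈ Θ(n^2 · (log n)^2)

Compare the terms by growth order. For large n, n^a · (log n)^b dominates n^a' · (log n)^b' iff a > a', or (a = a' and b > b'). Ranking the 5 terms shows the dominant one is 6 · n^2 · (log n)^2. Hence f(n) ∈ Θ(n^2 · (log n)^2).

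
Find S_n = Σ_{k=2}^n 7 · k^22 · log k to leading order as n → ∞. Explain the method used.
S_n ~ 7 · n^23 log n / 23 − 7 · n^23 / 529

By integral comparison, S_n = ∫_1^n 7 · x^22 · log x dx + O(n^22 · log n). For the integral, ∫ x^22 log x dx = n^23 log n / 23 − n^23/529 (integration by parts). Hence S_n ~ 7 · n^23 log n / 23 − 7 · n^23 / 529.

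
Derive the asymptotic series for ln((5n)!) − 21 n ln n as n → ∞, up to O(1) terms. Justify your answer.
ln((5n)!) − 21 n ln n = −16 n ln n + 5(ln 5 − 1) n + (1/2) ln(2π·5n) + O(1/n)

Stirling: ln((5n)!) = 5n ln(5n) − 5n + (1/2) ln(2π·5n) + O(1/n).
Expand 5n ln(5n) = 5n (ln n + ln 5) = 5n ln n + 5n ln 5.
Subtract 21n ln n: leading term is (5 − 21) n ln n = −16 n ln n. The next term is 5n ln 5 − 5n = 5(ln 5 − 1) n. Then the (1/2) ln(2π·5n) correction.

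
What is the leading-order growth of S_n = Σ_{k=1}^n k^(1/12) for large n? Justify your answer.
S_n ~ (12/13) · n^(13/12)

Integral comparison: Σ_{k=1}^n k^(1/12) = ∫_0^n x^(1/12) dx + O(n^(1/12)). The integral is n^(1 + 1/12) / (1 + 1/12) = n^((1+12)/12) / ((1+12)/12) = (12/13) · n^(13/12).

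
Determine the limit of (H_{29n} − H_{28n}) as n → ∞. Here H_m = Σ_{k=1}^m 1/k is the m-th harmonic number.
lim = ln(29/28)

Euler-Maclaurin gives H_m = ln m + γ + 1/(2m) + O(1/m^2). The γ and O(1/m) terms cancel in the difference:
  H_{29n} − H_{28n} = ln(29n) − ln(28n) + O(1/n) = ln(29/28) + O(1/n).
Hence the limit is ln(29/28).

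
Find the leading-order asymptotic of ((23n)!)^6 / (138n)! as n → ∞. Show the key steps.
((23n)!)^6/(138n)! ~ ((2π·23n)^(5/2) / sqrt(6)) · 6^(−6·23n)  →  0

Write N = 23n. Stirling: N! ~ sqrt(2π N)(N/e)^N and (6N)! ~ sqrt(2π·6N)·(6N/e)^(6N).
  (N!)^6/(6N)! ~ (2π N)^(6/2) (N/e)^(6N) / [sqrt(2π·6N) (6N/e)^(6N)]
     = (2π N)^(6/2) / sqrt(2π·6N) · (N/(6N))^(6N)
     = (2π N)^((6−1)/2) / sqrt(6) · 6^(−6N).
Since 6^6 > 1, the factor 6^(−6N) decays exponentially, so the ratio → 0. Substituting N = 23n gives the stated form.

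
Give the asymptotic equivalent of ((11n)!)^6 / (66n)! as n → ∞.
((11n)!)^6/(66n)! ~ ((2π·11n)^(5/2) / sqrt(6)) · 6^(−6·11n)  →  0

Write N = 11n. Stirling: N! ~ sqrt(2π N)(N/e)^N and (6N)! ~ sqrt(2π·6N)·(6N/e)^(6N).
  (N!)^6/(6N)! ~ (2π N)^(6/2) (N/e)^(6N) / [sqrt(2π·6N) (6N/e)^(6N)]
     = (2π N)^(6/2) / sqrt(2π·6N) · (N/(6N))^(6N)
     = (2π N)^((6−1)/2) / sqrt(6) · 6^(−6N).
Since 6^6 > 1, the factor 6^(−6N) decays exponentially, so the ratio → 0. Substituting N = 11n gives the stated form.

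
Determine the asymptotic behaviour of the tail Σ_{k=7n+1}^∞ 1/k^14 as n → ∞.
Σ_{k>7n} 1/k^14 ~ 1/(13 · (7n)^13)

Compare to the integral: ∫_{7n}^∞ x^(−14) dx = [−x^(−13)/13]_{7n}^∞ = 1/((14−1)·(7n)^13). Euler-Maclaurin then gives
  Σ_{k>7n} 1/k^14 = ∫_{7n}^∞ dx/x^14 − 1/(2·(7n)^14) + O(1/(7n)^15).
(Equivalently this is ζ(14) − Σ_{k≤7n} 1/k^14.)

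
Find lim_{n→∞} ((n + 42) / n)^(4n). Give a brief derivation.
lim = e^168

Rewrite as (1 + 42/n)^(4n). By the standard limit (1 + x/n)^n → e^x, we have (1 + 42/n)^n → e^42, and raising to the 4th power gives e^168.
More precisely, ln[(1 + 42/n)^(4n)] = 4n · ln(1 + 42/n) = 4n · (42/n + O(1/n^2)) = 168 + O(1/n) → 168.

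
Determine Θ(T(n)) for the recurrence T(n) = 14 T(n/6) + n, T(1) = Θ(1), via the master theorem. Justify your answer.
T(n) = Θ(n^(log_6 14))

Master theorem: compare f(n) = n to n^(log_6 14) where log_6 14 ≈ 1.473. Since 1 < log_6 14, we have f(n) = O(n^(log_6 14 − ε)) for some ε > 0 — Case 1. Hence T(n) = Θ(n^(log_6 14)).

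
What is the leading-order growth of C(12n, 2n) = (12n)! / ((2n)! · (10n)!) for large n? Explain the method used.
C(12n, 2n) ~ (46656/3125)^(2n) · sqrt(3/(5π·2n))

Write N = 2n. Apply Stirling to each factorial:
  (6N)! ~ sqrt(2π·6N) · (6N/e)^(6N),
  N! ~ sqrt(2π N) · (N/e)^N,
  (5N)! ~ sqrt(2π·5N) · (5N/e)^(5N).
The exponential factors combine to (6N)^(6N) / (N^N · (5N)^(5N)) = 6^(6N)/5^(5N) = (6^6/5^5)^N = (46656/3125)^N.
The square-root prefactors combine to sqrt(2π·6N) / (sqrt(2π N)·sqrt(2π·5N)) = sqrt(6 / (2π·5·N)) = sqrt(3/(5π·2n)).
Substituting N = 2n: C(12n, 2n) ~ (46656/3125)^(2n) · sqrt(3/(5π·2n)).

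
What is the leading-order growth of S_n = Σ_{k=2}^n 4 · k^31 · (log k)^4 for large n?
S_n ~ n^32 · (log n)^4 / 8

By integral comparison, S_n = ∫_1^n 4 · x^31 · (log x)^4 dx + O(n^31 · (log n)^4). For the integral, the leading term of ∫_1^n x^31 (log x)^4 dx is n^32/32 · (log n)^4 (by repeated integration by parts; each step lowers the log-exponent and produces a relatively O(1/log n) correction). Hence S_n ~ n^32 · (log n)^4 / 8.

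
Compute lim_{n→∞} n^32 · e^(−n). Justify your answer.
lim = 0

Exponentials with base > 1 dominate every fixed polynomial: for any fixed c, n^c / e^n → 0 as n → ∞ (e.g. by the ratio test, or since e^n grows faster than any power of n). Hence n^32 · e^(−n) = n^32 / e^n → 0.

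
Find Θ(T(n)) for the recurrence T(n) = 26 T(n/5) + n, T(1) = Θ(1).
T(n) = Θ(n^(log_5 26))

Master theorem: compare f(n) = n to n^(log_5 26) where log_5 26 ≈ 2.024. Since 1 < log_5 26, we have f(n) = O(n^(log_5 26 − ε)) for some ε > 0 — Case 1. Hence T(n) = Θ(n^(log_5 26)).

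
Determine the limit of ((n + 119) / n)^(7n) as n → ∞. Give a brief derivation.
lim = e^833

Rewrite as (1 + 119/n)^(7n). By the standard limit (1 + x/n)^n → e^x, we have (1 + 119/n)^n → e^119, and raising to the 7th power gives e^833.
More precisely, ln[(1 + 119/n)^(7n)] = 7n · ln(1 + 119/n) = 7n · (119/n + O(1/n^2)) = 833 + O(1/n) → 833.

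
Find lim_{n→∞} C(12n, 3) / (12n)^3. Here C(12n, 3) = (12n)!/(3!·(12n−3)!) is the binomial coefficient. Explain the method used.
lim = 1/3! = 1/6

With N = 12n → ∞: C(N, 3) / N^3 = [N(N−1)…(N−2)] / (3! · N^3) = (1/3!) · 1 · (1 − 1/(12n)) · (1 − 2/(12n)). Each factor → 1 as N → ∞, so the limit is 1/3! = 1/6.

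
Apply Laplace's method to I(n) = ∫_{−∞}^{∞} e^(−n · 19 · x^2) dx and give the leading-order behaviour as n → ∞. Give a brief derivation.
I(n) = sqrt(π/(19n))

Here φ(x) = 19 · x^2 has its unique minimum at x* = 0 with φ(x*) = 0 and φ''(x*) = 38. Laplace's method gives
  I(n) ~ e^(−n φ(x*)) · sqrt(2π / (n · φ''(x*))) = sqrt(2π / (38n)) = sqrt(π/(19n)).
This is exact: substituting u = (x − 0)·sqrt(19n) gives I(n) = (1/sqrt(19n)) ∫_{−∞}^{∞} e^(−u^2) du = sqrt(π/(19n)).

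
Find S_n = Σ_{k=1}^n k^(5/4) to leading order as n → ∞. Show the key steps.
S_n ~ (4/9) · n^(9/4)

Integral comparison: Σ_{k=1}^n k^(5/4) = ∫_0^n x^(5/4) dx + O(n^(5/4)). The integral is n^(1 + 5/4) / (1 + 5/4) = n^((5+4)/4) / ((5+4)/4) = (4/9) · n^(9/4).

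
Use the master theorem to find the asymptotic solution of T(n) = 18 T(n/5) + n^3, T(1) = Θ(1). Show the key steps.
T(n) = Θ(n^3)

log_5 18 ≈ 1.796. f(n) = n^3 dominates n^(log_5 18) since 3 > 1.796, and the regularity condition a·f(n/b) = 18·(n/5)^3 = (18/125)·n^3 ≤ c·f(n) holds with c = 18/125 ≈ 0.144 < 1. So this is Case 3: T(n) = Θ(f(n)) = Θ(n^3).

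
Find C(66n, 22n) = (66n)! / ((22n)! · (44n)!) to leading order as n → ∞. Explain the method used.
C(66n, 22n) ~ (27/4)^(22n) · sqrt(3/(4π·22n))

Write N = 22n. Apply Stirling to each factorial:
  (3N)! ~ sqrt(2π·3N) · (3N/e)^(3N),
  N! ~ sqrt(2π N) · (N/e)^N,
  (2N)! ~ sqrt(2π·2N) · (2N/e)^(2N).
The exponential factors combine to (3N)^(3N) / (N^N · (2N)^(2N)) = 3^(3N)/2^(2N) = (3^3/2^2)^N = (27/4)^N.
The square-root prefactors combine to sqrt(2π·3N) / (sqrt(2π N)·sqrt(2π·2N)) = sqrt(3 / (2π·2·N)) = sqrt(3/(4π·22n)).
Substituting N = 22n: C(66n, 22n) ~ (27/4)^(22n) · sqrt(3/(4π·22n)).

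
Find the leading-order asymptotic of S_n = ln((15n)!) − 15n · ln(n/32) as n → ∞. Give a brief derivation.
S_n ~ 15n · (ln 480 − 1) + O(ln n)

Stirling: ln((15n)!) = 15n ln(15n) − 15n + O(ln n).
  S_n = 15n ln(15n) − 15n − 15n ln(n/32) + O(ln n)
      = 15n ln(15n) − 15n ln n + 15n ln 32 − 15n + O(ln n)
      = 15n ln 15 + 15n ln 32 − 15n + O(ln n)
      = 15n (ln 480 − 1) + O(ln n).
Numerically ln(480) − 1 ≈ 5.1738.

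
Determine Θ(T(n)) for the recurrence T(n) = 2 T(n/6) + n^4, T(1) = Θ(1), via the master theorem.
T(n) = Θ(n^4)

log_6 2 ≈ 0.387. f(n) = n^4 dominates n^(log_6 2) since 4 > 0.387, and the regularity condition a·f(n/b) = 2·(n/6)^4 = (2/1296)·n^4 ≤ c·f(n) holds with c = 2/1296 ≈ 0.00154 < 1. So this is Case 3: T(n) = Θ(f(n)) = Θ(n^4).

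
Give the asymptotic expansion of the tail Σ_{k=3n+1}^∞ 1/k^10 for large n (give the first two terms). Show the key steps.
Σ_{k>3n} 1/k^10 = 1/(9 · (3n)^9) − 1/(2 · (3n)^10) + O(1/(3n)^11)

Compare to the integral: ∫_{3n}^∞ x^(−10) dx = [−x^(−9)/9]_{3n}^∞ = 1/((10−1)·(3n)^9). The Euler-Maclaurin correction adds −f(3n)/2 = −1/(2·(3n)^10). Euler-Maclaurin then gives
  Σ_{k>3n} 1/k^10 = ∫_{3n}^∞ dx/x^10 − 1/(2·(3n)^10) + O(1/(3n)^11).
(Equivalently this is ζ(10) − Σ_{k≤3n} 1/k^10.)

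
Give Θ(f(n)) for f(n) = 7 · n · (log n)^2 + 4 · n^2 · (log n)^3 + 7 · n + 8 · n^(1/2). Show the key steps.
f(n) ∈ Θ(n^2 · (log n)^3)

Compare the terms by growth order. For large n, n^a · (log n)^b dominates n^a' · (log n)^b' iff a > a', or (a = a' and b > b'). Ranking the 4 terms shows the dominant one is 4 · n^2 · (log n)^3. Hence f(n) ∈ Θ(n^2 · (log n)^3).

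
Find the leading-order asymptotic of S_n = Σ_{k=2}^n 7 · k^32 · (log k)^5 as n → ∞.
S_n ~ 7 · n^33 · (log n)^5 / 33

By integral comparison, S_n = ∫_1^n 7 · x^32 · (log x)^5 dx + O(n^32 · (log n)^5). For the integral, the leading term of ∫_1^n x^32 (log x)^5 dx is n^33/33 · (log n)^5 (by repeated integration by parts; each step lowers the log-exponent and produces a relatively O(1/log n) correction). Hence S_n ~ 7 · n^33 · (log n)^5 / 33.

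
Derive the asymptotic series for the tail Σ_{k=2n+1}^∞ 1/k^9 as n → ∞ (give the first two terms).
Σ_{k>2n} 1/k^9 = 1/(8 · (2n)^8) − 1/(2 · (2n)^9) + O(1/(2n)^10)

Compare to the integral: ∫_{2n}^∞ x^(−9) dx = [−x^(−8)/8]_{2n}^∞ = 1/((9−1)·(2n)^8). The Euler-Maclaurin correction adds −f(2n)/2 = −1/(2·(2n)^9). Euler-Maclaurin then gives
  Σ_{k>2n} 1/k^9 = ∫_{2n}^∞ dx/x^9 − 1/(2·(2n)^9) + O(1/(2n)^10).
(Equivalently this is ζ(9) − Σ_{k≤2n} 1/k^9.)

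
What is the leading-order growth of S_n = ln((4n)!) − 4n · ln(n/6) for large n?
S_n ~ 4n · (ln 24 − 1) + O(ln n)

Stirling: ln((4n)!) = 4n ln(4n) − 4n + O(ln n).
  S_n = 4n ln(4n) − 4n − 4n ln(n/6) + O(ln n)
      = 4n ln(4n) − 4n ln n + 4n ln 6 − 4n + O(ln n)
      = 4n ln 4 + 4n ln 6 − 4n + O(ln n)
      = 4n (ln 24 − 1) + O(ln n).
Numerically ln(24) − 1 ≈ 2.1781.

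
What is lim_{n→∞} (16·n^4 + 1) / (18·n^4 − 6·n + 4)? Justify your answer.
lim = 16/18 = 8/9

For large n the leading n^4 terms dominate both numerator and denominator. Dividing top and bottom by n^4, every other term tends to 0, leaving 16/18 = 8/9.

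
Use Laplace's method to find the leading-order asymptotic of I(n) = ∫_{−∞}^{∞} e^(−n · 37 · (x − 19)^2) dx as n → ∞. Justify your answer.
I(n) = sqrt(π/(37n))

Here φ(x) = 37 · (x − 19)^2 has its unique minimum at x* = 19 with φ(x*) = 0 and φ''(x*) = 74. Laplace's method gives
  I(n) ~ e^(−n φ(x*)) · sqrt(2π / (n · φ''(x*))) = sqrt(2π / (74n)) = sqrt(π/(37n)).
This is exact: substituting u = (x − 19)·sqrt(37n) gives I(n) = (1/sqrt(37n)) ∫_{−∞}^{∞} e^(−u^2) du = sqrt(π/(37n)).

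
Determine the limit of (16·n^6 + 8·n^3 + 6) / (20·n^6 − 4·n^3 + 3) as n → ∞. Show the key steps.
lim = 16/20 = 4/5

For large n the leading n^6 terms dominate both numerator and denominator. Dividing top and bottom by n^6, every other term tends to 0, leaving 16/20 = 4/5.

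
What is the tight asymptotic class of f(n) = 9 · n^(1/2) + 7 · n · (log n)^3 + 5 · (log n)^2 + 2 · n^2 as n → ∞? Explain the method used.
f(n) ∈ Θ(n^2)

Compare the terms by growth order. For large n, n^a · (log n)^b dominates n^a' · (log n)^b' iff a > a', or (a = a' and b > b'). Ranking the 4 terms shows the dominant one is 2 · n^2. Hence f(n) ∈ Θ(n^2).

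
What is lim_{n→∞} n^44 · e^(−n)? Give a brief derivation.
lim = 0

Exponentials with base > 1 dominate every fixed polynomial: for any fixed c, n^c / e^n → 0 as n → ∞ (e.g. by the ratio test, or since e^n grows faster than any power of n). Hence n^44 · e^(−n) = n^44 / e^n → 0.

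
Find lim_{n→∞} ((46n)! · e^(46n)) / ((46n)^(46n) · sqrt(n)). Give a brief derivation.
lim = sqrt(2π·46)

Stirling: (46n)! ~ sqrt(2π·46n) · (46n/e)^(46n). Hence
  (46n)! · e^(46n) / (46n)^(46n) ~ sqrt(2π·46n).
Dividing by sqrt(n): sqrt(2π·46n) / sqrt(n) = sqrt(2π·46) · n^((1−1)/2), so the limit is sqrt(2π·46).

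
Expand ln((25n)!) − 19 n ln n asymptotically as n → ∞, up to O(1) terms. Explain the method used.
ln((25n)!) − 19 n ln n = 6 n ln n + 25(ln 25 − 1) n + (1/2) ln(2π·25n) + O(1/n)

Stirling: ln((25n)!) = 25n ln(25n) − 25n + (1/2) ln(2π·25n) + O(1/n).
Expand 25n ln(25n) = 25n (ln n + ln 25) = 25n ln n + 25n ln 25.
Subtract 19n ln n: leading term is (25 − 19) n ln n = 6 n ln n. The next term is 25n ln 25 − 25n = 25(ln 25 − 1) n. Then the (1/2) ln(2π·25n) correction.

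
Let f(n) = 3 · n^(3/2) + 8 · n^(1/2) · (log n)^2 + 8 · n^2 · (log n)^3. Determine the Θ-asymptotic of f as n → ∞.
f(n) ∈ Θ(n^2 · (log n)^3)

Compare the terms by growth order. For large n, n^a · (log n)^b dominates n^a' · (log n)^b' iff a > a', or (a = a' and b > b'). Ranking the 3 terms shows the dominant one is 8 · n^2 · (log n)^3. Hence f(n) ∈ Θ(n^2 · (log n)^3).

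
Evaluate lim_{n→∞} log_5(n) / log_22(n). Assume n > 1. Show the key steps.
lim = ln(22) / ln(5) = log_5(22)

Change of base: log_5(n) = ln n / ln 5 and log_22(n) = ln n / ln 22. The ratio is (ln n / ln 5) · (ln 22 / ln n) = ln 22 / ln 5, a constant independent of n. So the limit is ln 22 / ln 5 = log_5(22).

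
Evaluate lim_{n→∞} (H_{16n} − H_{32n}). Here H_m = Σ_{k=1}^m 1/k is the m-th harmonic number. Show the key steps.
lim = ln(16/32) = −ln 2

Euler-Maclaurin gives H_m = ln m + γ + 1/(2m) + O(1/m^2). The γ and O(1/m) terms cancel in the difference:
  H_{16n} − H_{32n} = ln(16n) − ln(32n) + O(1/n) = ln(16/32) + O(1/n).
Hence the limit is ln(16/32) = −ln 2.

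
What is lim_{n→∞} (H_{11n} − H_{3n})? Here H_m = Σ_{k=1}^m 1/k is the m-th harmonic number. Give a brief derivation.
lim = ln(11/3)

Euler-Maclaurin gives H_m = ln m + γ + 1/(2m) + O(1/m^2). The γ and O(1/m) terms cancel in the difference:
  H_{11n} − H_{3n} = ln(11n) − ln(3n) + O(1/n) = ln(11/3) + O(1/n).
Hence the limit is ln(11/3).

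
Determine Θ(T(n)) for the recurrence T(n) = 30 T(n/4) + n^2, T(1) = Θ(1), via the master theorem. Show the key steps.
T(n) = Θ(n^(log_4 30))

Master theorem: compare f(n) = n^2 to n^(log_4 30) where log_4 30 ≈ 2.453. Since 2 < log_4 30, we have f(n) = O(n^(log_4 30 − ε)) for some ε > 0 — Case 1. Hence T(n) = Θ(n^(log_4 30)).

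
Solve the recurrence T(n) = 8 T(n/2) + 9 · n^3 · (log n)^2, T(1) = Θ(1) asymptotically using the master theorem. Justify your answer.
T(n) = Θ(n^3 · (log n)^3)

Here log_2 8 = 3 and f(n) = 9 · n^3 · (log n)^2 = Θ(n^(log_2 8) · (log n)^2). This is the extended Case 2 of the master theorem (f matches the critical exponent up to log factors), giving T(n) = Θ(n^(log_2 8) · (log n)^(2+1)) = Θ(n^3 · (log n)^3).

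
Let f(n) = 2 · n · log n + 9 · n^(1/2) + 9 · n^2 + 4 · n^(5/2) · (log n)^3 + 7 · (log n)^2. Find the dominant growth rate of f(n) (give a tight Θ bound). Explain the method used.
f(n) ∈ Θ(n^(5/2) · (log n)^3)

Compare the terms by growth order. For large n, n^a · (log n)^b dominates n^a' · (log n)^b' iff a > a', or (a = a' and b > b'). Ranking the 5 terms shows the dominant one is 4 · n^(5/2) · (log n)^3. Hence f(n) ∈ Θ(n^(5/2) · (log n)^3).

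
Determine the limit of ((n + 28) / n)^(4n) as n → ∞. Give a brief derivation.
lim = e^112

Rewrite as (1 + 28/n)^(4n). By the standard limit (1 + x/n)^n → e^x, we have (1 + 28/n)^n → e^28, and raising to the 4th power gives e^112.
More precisely, ln[(1 + 28/n)^(4n)] = 4n · ln(1 + 28/n) = 4n · (28/n + O(1/n^2)) = 112 + O(1/n) → 112.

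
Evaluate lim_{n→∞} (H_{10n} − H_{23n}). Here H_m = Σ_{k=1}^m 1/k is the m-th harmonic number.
lim = ln(10/23)

Euler-Maclaurin gives H_m = ln m + γ + 1/(2m) + O(1/m^2). The γ and O(1/m) terms cancel in the difference:
  H_{10n} − H_{23n} = ln(10n) − ln(23n) + O(1/n) = ln(10/23) + O(1/n).
Hence the limit is ln(10/23).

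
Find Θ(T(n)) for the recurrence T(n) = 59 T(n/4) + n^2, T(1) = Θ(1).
T(n) = Θ(n^(log_4 59))

Master theorem: compare f(n) = n^2 to n^(log_4 59) where log_4 59 ≈ 2.941. Since 2 < log_4 59, we have f(n) = O(n^(log_4 59 − ε)) for some ε > 0 — Case 1. Hence T(n) = Θ(n^(log_4 59)).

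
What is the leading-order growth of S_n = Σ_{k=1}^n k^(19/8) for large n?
S_n ~ (8/27) · n^(27/8)

Integral comparison: Σ_{k=1}^n k^(19/8) = ∫_0^n x^(19/8) dx + O(n^(19/8)). The integral is n^(1 + 19/8) / (1 + 19/8) = n^((19+8)/8) / ((19+8)/8) = (8/27) · n^(27/8).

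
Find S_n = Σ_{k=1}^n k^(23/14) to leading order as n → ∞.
S_n ~ (14/37) · n^(37/14)

Integral comparison: Σ_{k=1}^n k^(23/14) = ∫_0^n x^(23/14) dx + O(n^(23/14)). The integral is n^(1 + 23/14) / (1 + 23/14) = n^((23+14)/14) / ((23+14)/14) = (14/37) · n^(37/14).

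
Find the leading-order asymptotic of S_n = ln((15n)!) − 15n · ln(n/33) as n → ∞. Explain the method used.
S_n ~ 15n · (ln 495 − 1) + O(ln n)

Stirling: ln((15n)!) = 15n ln(15n) − 15n + O(ln n).
  S_n = 15n ln(15n) − 15n − 15n ln(n/33) + O(ln n)
      = 15n ln(15n) − 15n ln n + 15n ln 33 − 15n + O(ln n)
      = 15n ln 15 + 15n ln 33 − 15n + O(ln n)
      = 15n (ln 495 − 1) + O(ln n).
Numerically ln(495) − 1 ≈ 5.2046.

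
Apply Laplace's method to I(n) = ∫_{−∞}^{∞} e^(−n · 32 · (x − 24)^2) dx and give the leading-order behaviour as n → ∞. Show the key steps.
I(n) = sqrt(π/(32n))

Here φ(x) = 32 · (x − 24)^2 has its unique minimum at x* = 24 with φ(x*) = 0 and φ''(x*) = 64. Laplace's method gives
  I(n) ~ e^(−n φ(x*)) · sqrt(2π / (n · φ''(x*))) = sqrt(2π / (64n)) = sqrt(π/(32n)).
This is exact: substituting u = (x − 24)·sqrt(32n) gives I(n) = (1/sqrt(32n)) ∫_{−∞}^{∞} e^(−u^2) du = sqrt(π/(32n)).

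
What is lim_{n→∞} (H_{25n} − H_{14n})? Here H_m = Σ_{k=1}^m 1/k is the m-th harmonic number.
lim = ln(25/14)

Euler-Maclaurin gives H_m = ln m + γ + 1/(2m) + O(1/m^2). The γ and O(1/m) terms cancel in the difference:
  H_{25n} − H_{14n} = ln(25n) − ln(14n) + O(1/n) = ln(25/14) + O(1/n).
Hence the limit is ln(25/14).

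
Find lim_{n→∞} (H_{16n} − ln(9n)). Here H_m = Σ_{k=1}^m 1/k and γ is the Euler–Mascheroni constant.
lim = ln(16/9) + γ

By Euler-Maclaurin, H_m = ln m + γ + O(1/m). So
  H_{16n} − ln(9n) = ln(16n) + γ − ln(9n) + O(1/n)
                       = ln(16/9) + γ + O(1/n).
Hence the limit is ln(16/9) + γ.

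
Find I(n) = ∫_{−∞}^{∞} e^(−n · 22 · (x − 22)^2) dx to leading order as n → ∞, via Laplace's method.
I(n) = sqrt(π/(22n))

Here φ(x) = 22 · (x − 22)^2 has its unique minimum at x* = 22 with φ(x*) = 0 and φ''(x*) = 44. Laplace's method gives
  I(n) ~ e^(−n φ(x*)) · sqrt(2π / (n · φ''(x*))) = sqrt(2π / (44n)) = sqrt(π/(22n)).
This is exact: substituting u = (x − 22)·sqrt(22n) gives I(n) = (1/sqrt(22n)) ∫_{−∞}^{∞} e^(−u^2) du = sqrt(π/(22n)).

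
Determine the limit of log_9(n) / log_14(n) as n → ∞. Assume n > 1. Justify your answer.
lim = ln(14) / ln(9) = log_9(14)

Change of base: log_9(n) = ln n / ln 9 and log_14(n) = ln n / ln 14. The ratio is (ln n / ln 9) · (ln 14 / ln n) = ln 14 / ln 9, a constant independent of n. So the limit is ln 14 / ln 9 = log_9(14).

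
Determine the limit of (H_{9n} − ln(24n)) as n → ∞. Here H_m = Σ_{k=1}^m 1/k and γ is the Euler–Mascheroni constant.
lim = ln(3/8) + γ

By Euler-Maclaurin, H_m = ln m + γ + O(1/m). So
  H_{9n} − ln(24n) = ln(9n) + γ − ln(24n) + O(1/n)
                       = ln(9/24) + γ + O(1/n).
Hence the limit is ln(9/24) + γ (= ln(3/8)).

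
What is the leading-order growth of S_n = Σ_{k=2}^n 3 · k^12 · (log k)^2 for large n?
S_n ~ 3 · n^13 · (log n)^2 / 13

By integral comparison, S_n = ∫_1^n 3 · x^12 · (log x)^2 dx + O(n^12 · (log n)^2). For the integral, the leading term of ∫_1^n x^12 (log x)^2 dx is n^13/13 · (log n)^2 (by repeated integration by parts; each step lowers the log-exponent and produces a relatively O(1/log n) correction). Hence S_n ~ 3 · n^13 · (log n)^2 / 13.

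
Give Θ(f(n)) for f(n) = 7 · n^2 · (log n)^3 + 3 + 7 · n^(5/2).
f(n) ∈ Θ(n^(5/2))

Compare the terms by growth order. For large n, n^a · (log n)^b dominates n^a' · (log n)^b' iff a > a', or (a = a' and b > b'). Ranking the 3 terms shows the dominant one is 7 · n^(5/2). Hence f(n) ∈ Θ(n^(5/2)).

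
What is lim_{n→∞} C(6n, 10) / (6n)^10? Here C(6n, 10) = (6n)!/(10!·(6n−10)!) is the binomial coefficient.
lim = 1/10! = 1/3628800

With N = 6n → ∞: C(N, 10) / N^10 = [N(N−1)…(N−9)] / (10! · N^10) = (1/10!) · 1 · (1 − 1/(6n)) · … · (1 − 9/(6n)). Each factor → 1 as N → ∞, so the limit is 1/10! = 1/3628800.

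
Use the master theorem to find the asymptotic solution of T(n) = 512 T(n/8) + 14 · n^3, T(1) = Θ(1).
T(n) = Θ(n^3 log n)

log_8 512 = 3, and f(n) = 14 · n^3 = Θ(n^(log_8 512)). This is Case 2 of the master theorem: T(n) = Θ(f(n) · log n) = Θ(n^3 log n).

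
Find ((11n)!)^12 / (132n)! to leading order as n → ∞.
((11n)!)^12/(132n)! ~ ((2π·11n)^(11/2) / sqrt(12)) · 12^(−12·11n)  →  0

Write N = 11n. Stirling: N! ~ sqrt(2π N)(N/e)^N and (12N)! ~ sqrt(2π·12N)·(12N/e)^(12N).
  (N!)^12/(12N)! ~ (2π N)^(12/2) (N/e)^(12N) / [sqrt(2π·12N) (12N/e)^(12N)]
     = (2π N)^(12/2) / sqrt(2π·12N) · (N/(12N))^(12N)
     = (2π N)^((12−1)/2) / sqrt(12) · 12^(−12N).
Since 12^12 > 1, the factor 12^(−12N) decays exponentially, so the ratio → 0. Substituting N = 11n gives the stated form.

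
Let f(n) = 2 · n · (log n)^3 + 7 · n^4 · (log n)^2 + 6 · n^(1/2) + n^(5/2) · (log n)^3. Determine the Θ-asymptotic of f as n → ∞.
f(n) ∈ Θ(n^4 · (log n)^2)

Compare the terms by growth order. For large n, n^a · (log n)^b dominates n^a' · (log n)^b' iff a > a', or (a = a' and b > b'). Ranking the 4 terms shows the dominant one is 7 · n^4 · (log n)^2. Hence f(n) ∈ Θ(n^4 · (log n)^2).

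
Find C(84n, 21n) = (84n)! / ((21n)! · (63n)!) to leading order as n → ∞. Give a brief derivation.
C(84n, 21n) ~ (256/27)^(21n) · sqrt(2/(3π·21n))

Write N = 21n. Apply Stirling to each factorial:
  (4N)! ~ sqrt(2π·4N) · (4N/e)^(4N),
  N! ~ sqrt(2π N) · (N/e)^N,
  (3N)! ~ sqrt(2π·3N) · (3N/e)^(3N).
The exponential factors combine to (4N)^(4N) / (N^N · (3N)^(3N)) = 4^(4N)/3^(3N) = (4^4/3^3)^N = (256/27)^N.
The square-root prefactors combine to sqrt(2π·4N) / (sqrt(2π N)·sqrt(2π·3N)) = sqrt(4 / (2π·3·N)) = sqrt(2/(3π·21n)).
Substituting N = 21n: C(84n, 21n) ~ (256/27)^(21n) · sqrt(2/(3π·21n)).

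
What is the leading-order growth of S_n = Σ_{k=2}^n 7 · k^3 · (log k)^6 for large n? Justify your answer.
S_n ~ 7 · n^4 · (log n)^6 / 4

By integral comparison, S_n = ∫_1^n 7 · x^3 · (log x)^6 dx + O(n^3 · (log n)^6). For the integral, the leading term of ∫_1^n x^3 (log x)^6 dx is n^4/4 · (log n)^6 (by repeated integration by parts; each step lowers the log-exponent and produces a relatively O(1/log n) correction). Hence S_n ~ 7 · n^4 · (log n)^6 / 4.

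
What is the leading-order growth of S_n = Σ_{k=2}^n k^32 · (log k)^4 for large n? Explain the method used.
S_n ~ n^33 · (log n)^4 / 33

By integral comparison, S_n = ∫_1^n x^32 · (log x)^4 dx + O(n^32 · (log n)^4). For the integral, the leading term of ∫_1^n x^32 (log x)^4 dx is n^33/33 · (log n)^4 (by repeated integration by parts; each step lowers the log-exponent and produces a relatively O(1/log n) correction). Hence S_n ~ n^33 · (log n)^4 / 33.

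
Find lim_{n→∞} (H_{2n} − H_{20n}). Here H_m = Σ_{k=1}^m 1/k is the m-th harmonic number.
lim = ln(2/20) = −ln 10

Euler-Maclaurin gives H_m = ln m + γ + 1/(2m) + O(1/m^2). The γ and O(1/m) terms cancel in the difference:
  H_{2n} − H_{20n} = ln(2n) − ln(20n) + O(1/n) = ln(2/20) + O(1/n).
Hence the limit is ln(2/20) = −ln 10.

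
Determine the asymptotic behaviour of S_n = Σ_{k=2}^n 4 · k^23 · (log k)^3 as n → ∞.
S_n ~ n^24 · (log n)^3 / 6

By integral comparison, S_n = ∫_1^n 4 · x^23 · (log x)^3 dx + O(n^23 · (log n)^3). For the integral, the leading term of ∫_1^n x^23 (log x)^3 dx is n^24/24 · (log n)^3 (by repeated integration by parts; each step lowers the log-exponent and produces a relatively O(1/log n) correction). Hence S_n ~ n^24 · (log n)^3 / 6.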